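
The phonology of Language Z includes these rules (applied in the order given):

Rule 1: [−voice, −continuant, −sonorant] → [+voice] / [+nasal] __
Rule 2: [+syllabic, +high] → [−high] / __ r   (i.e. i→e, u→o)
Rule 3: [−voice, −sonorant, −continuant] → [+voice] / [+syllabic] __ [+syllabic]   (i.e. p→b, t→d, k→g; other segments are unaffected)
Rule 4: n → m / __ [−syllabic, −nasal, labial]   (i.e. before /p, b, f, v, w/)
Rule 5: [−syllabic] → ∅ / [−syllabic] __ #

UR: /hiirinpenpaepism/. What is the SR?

Rule 1 (post-nasal voicing): /p/ is a voiceless stop immediately after the nasal /n/, so it voices to [b]. /p/ is a voiceless stop immediately after the nasal /n/, so it voices to [b]. /hiirinpenpaepism/ → hiirinbenbaepism.
Rule 2 (pre-rhotic lowering): /i/ is a high vowel immediately before /r/, so it lowers to [e]. /hiirinbenbaepism/ → hierinbenbaepism.
Rule 3 (intervocalic voicing): /p/ is a voiceless stop between vowels /e/ and /i/, so it voices to [b]. /hierinbenbaepism/ → hierinbenbaebism.
Rule 4 (nasal place assimilation): /n/ precedes the labial consonant /b/, so it assimilates in place to [m]. /n/ precedes the labial consonant /b/, so it assimilates in place to [m]. /hierinbenbaebism/ → hierimbembaebism.
Rule 5 (final cluster simplification): /m/ is the second consonant of a word-final cluster /sm/, so it deletes. /hierimbembaebism/ → hierimbembaebis.

hierimbembaebis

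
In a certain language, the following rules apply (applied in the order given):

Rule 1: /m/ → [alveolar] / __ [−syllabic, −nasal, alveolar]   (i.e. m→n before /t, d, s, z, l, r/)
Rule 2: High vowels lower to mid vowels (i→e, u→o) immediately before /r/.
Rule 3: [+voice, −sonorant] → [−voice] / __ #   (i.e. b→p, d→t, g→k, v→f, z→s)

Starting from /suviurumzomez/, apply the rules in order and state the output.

Rule 1 (nasal place assimilation): /m/ precedes the alveolar consonant /z/, so it assimilates in place to [n]. /suviurumzomez/ → suviurunzomez.
Rule 2 (pre-rhotic lowering): /u/ is a high vowel immediately before /r/, so it lowers to [o]. /suviurunzomez/ → suviorunzomez.
Rule 3 (final devoicing): /z/ is a voiced obstruent in word-final position, so it devoices to [s]. /suviorunzomez/ → suviorunzomes.

suviorunzomes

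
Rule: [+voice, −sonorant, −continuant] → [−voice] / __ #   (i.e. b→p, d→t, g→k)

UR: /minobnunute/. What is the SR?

No segment of /minobnunute/ meets the structural description of the rule, so the form surfaces unchanged.

minobnunute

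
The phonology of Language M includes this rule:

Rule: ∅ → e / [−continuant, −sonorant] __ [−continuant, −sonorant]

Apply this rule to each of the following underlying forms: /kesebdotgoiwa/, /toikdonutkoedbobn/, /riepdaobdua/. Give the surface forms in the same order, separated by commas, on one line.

/kesebdotgoiwa/: /b/ and /d/ form a stop–stop cluster, so [e] is inserted between them. /t/ and /g/ form a stop–stop cluster, so [e] is inserted between them. → [kesebedotegoiwa].
/toikdonutkoedbobn/: /k/ and /d/ form a stop–stop cluster, so [e] is inserted between them. /t/ and /k/ form a stop–stop cluster, so [e] is inserted between them. /d/ and /b/ form a stop–stop cluster, so [e] is inserted between them. → [toikedonutekoedebobn].
/riepdaobdua/: /p/ and /d/ form a stop–stop cluster, so [e] is inserted between them. /b/ and /d/ form a stop–stop cluster, so [e] is inserted between them. → [riepedaobedua].

kesebedotegoiwa, toikedonutekoedebobn, riepedaobedua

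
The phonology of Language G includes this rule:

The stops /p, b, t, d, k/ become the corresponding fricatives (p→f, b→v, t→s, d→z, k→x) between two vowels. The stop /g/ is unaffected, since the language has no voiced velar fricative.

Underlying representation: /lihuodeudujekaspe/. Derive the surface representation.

Scanning /lihuodeudujekaspe/: /d/ is a stop between vowels /o/ and /e/, so it spirantizes to the fricative [z]; /d/ is a stop between vowels /u/ and /u/, so it spirantizes to the fricative [z]; /k/ is a stop between vowels /e/ and /a/, so it spirantizes to the fricative [x]; /p/ at position 16 is not in the conditioning environment.
Result: [lihuozeuzujexaspe].

lihuozeuzujexaspe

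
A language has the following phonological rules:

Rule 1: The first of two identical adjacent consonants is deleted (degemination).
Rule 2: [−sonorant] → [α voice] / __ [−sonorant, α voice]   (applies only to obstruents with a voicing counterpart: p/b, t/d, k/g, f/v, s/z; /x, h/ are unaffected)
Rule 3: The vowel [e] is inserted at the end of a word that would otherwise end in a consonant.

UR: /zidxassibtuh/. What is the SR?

zitxasiptuhe

Rule 1 (degemination): /ss/ is a geminate; the first /s/ deletes. /zidxassibtuh/ → zidxasibtuh.
Rule 2 (regressive voicing assimilation): /d/ precedes the voiceless obstruent /x/, so it devoices to [t] by assimilation. /b/ precedes the voiceless obstruent /t/, so it devoices to [p] by assimilation. /zidxasibtuh/ → zitxasiptuh.
Rule 3 (final e-epenthesis): the form ends in the consonant /h/, so [e] is inserted word-finally. /zitxasiptuh/ → zitxasiptuhe.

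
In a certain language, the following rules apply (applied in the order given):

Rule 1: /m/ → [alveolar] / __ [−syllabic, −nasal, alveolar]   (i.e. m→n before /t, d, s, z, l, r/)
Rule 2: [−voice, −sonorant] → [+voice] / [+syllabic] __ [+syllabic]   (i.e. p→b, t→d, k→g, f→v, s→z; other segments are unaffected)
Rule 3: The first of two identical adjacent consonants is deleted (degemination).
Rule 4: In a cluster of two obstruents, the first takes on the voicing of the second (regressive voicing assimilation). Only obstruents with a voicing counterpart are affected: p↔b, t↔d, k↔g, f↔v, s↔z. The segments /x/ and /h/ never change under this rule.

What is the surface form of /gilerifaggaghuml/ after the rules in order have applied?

Rule 1 (nasal place assimilation): /m/ precedes the alveolar consonant /l/, so it assimilates in place to [n]. /gilerifaggaghuml/ → gilerifaggaghunl.
Rule 2 (intervocalic voicing): /f/ is a voiceless obstruent between vowels /i/ and /a/, so it voices to [v]. /gilerifaggaghunl/ → gilerivaggaghunl.
Rule 3 (degemination): /gg/ is a geminate; the first /g/ deletes. /gilerivaggaghunl/ → gilerivagaghunl.
Rule 4 (regressive voicing assimilation): /g/ precedes the voiceless obstruent /h/, so it devoices to [k] by assimilation. /gilerivagaghunl/ → gilerivagakhunl.

gilerivagakhunl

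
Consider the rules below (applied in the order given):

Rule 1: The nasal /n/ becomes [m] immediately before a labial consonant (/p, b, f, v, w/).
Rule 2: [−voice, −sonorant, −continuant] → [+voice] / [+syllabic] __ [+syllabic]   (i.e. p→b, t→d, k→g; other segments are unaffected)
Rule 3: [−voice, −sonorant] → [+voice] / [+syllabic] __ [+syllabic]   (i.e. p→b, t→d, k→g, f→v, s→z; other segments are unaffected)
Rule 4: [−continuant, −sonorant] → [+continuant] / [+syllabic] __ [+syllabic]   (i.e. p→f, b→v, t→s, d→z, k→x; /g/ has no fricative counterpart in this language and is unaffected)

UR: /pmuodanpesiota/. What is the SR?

pmuozampezioza

Rule 1 (nasal place assimilation): /n/ precedes the labial consonant /p/, so it assimilates in place to [m]. /pmuodanpesiota/ → pmuodampesiota.
Rule 2 (intervocalic voicing): /t/ is a voiceless stop between vowels /o/ and /a/, so it voices to [d]. /pmuodampesiota/ → pmuodampesioda.
Rule 3 (intervocalic voicing): /s/ is a voiceless obstruent between vowels /e/ and /i/, so it voices to [z]. /pmuodampesioda/ → pmuodampezioda.
Rule 4 (intervocalic spirantization): /d/ is a stop between vowels /o/ and /a/, so it spirantizes to the fricative [z]. /d/ is a stop between vowels /o/ and /a/, so it spirantizes to the fricative [z]. /pmuodampezioda/ → pmuozampezioza.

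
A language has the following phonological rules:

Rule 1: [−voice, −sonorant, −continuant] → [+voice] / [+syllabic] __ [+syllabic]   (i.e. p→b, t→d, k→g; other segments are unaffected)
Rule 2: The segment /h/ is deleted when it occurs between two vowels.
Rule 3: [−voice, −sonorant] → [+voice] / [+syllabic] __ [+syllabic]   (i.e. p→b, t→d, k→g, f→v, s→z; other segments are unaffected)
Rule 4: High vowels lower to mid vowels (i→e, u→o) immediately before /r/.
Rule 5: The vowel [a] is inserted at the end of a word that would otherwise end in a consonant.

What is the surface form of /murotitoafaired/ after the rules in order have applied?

Rule 1 (intervocalic voicing): /t/ is a voiceless stop between vowels /o/ and /i/, so it voices to [d]. /t/ is a voiceless stop between vowels /i/ and /o/, so it voices to [d]. /murotitoafaired/ → murodidoafaired.
Rule 2 (intervocalic h-deletion): no segment meets the environment; /murodidoafaired/ is unchanged.
Rule 3 (intervocalic voicing): /f/ is a voiceless obstruent between vowels /a/ and /a/, so it voices to [v]. /murodidoafaired/ → murodidoavaired.
Rule 4 (pre-rhotic lowering): /u/ is a high vowel immediately before /r/, so it lowers to [o]. /i/ is a high vowel immediately before /r/, so it lowers to [e]. /murodidoavaired/ → morodidoavaered.
Rule 5 (final a-epenthesis): the form ends in the consonant /d/, so [a] is inserted word-finally. /morodidoavaered/ → morodidoavaereda.

morodidoavaereda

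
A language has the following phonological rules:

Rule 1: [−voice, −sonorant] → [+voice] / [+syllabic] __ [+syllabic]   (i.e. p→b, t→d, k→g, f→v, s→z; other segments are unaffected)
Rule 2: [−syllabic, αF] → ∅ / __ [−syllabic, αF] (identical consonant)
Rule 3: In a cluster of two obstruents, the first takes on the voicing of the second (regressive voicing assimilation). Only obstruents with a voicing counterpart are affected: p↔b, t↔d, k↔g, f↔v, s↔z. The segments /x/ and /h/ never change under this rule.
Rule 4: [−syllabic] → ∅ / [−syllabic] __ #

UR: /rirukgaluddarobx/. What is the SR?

riruggaludarop

Rule 1 (intervocalic voicing): no segment meets the environment; /rirukgaluddarobx/ is unchanged.
Rule 2 (degemination): /dd/ is a geminate; the first /d/ deletes. /rirukgaluddarobx/ → rirukgaludarobx.
Rule 3 (regressive voicing assimilation): /k/ precedes the voiced obstruent /g/, so it voices to [g] by assimilation. /b/ precedes the voiceless obstruent /x/, so it devoices to [p] by assimilation. /rirukgaludarobx/ → riruggaludaropx.
Rule 4 (final cluster simplification): /x/ is the second consonant of a word-final cluster /px/, so it deletes. /riruggaludaropx/ → riruggaludarop.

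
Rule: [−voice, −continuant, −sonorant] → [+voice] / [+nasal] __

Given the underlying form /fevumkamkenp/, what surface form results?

/k/ is a voiceless stop immediately after the nasal /m/, so it voices to [g].
/k/ is a voiceless stop immediately after the nasal /m/, so it voices to [g].
/p/ is a voiceless stop immediately after the nasal /n/, so it voices to [b].
Surface form: [fevumgamgenb].

fevumgamgenb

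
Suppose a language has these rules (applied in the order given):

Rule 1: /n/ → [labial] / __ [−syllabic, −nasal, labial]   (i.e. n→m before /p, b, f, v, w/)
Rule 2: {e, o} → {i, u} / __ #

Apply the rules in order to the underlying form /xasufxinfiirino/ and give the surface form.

xasufximfiirinu

Rule 1 (nasal place assimilation): /n/ precedes the labial consonant /f/, so it assimilates in place to [m]. /xasufxinfiirino/ → xasufximfiirino.
Rule 2 (final vowel raising): /o/ is a mid vowel in word-final position, so it raises to [u]. /xasufximfiirino/ → xasufximfiirinu.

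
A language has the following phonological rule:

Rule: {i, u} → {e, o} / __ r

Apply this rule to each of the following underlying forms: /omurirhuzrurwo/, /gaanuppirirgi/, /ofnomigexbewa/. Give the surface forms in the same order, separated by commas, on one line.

/omurirhuzrurwo/: /u/ is a high vowel immediately before /r/, so it lowers to [o]. /i/ is a high vowel immediately before /r/, so it lowers to [e]. /u/ is a high vowel immediately before /r/, so it lowers to [o]. → [omorerhuzrorwo].
/gaanuppirirgi/: /i/ is a high vowel immediately before /r/, so it lowers to [e]. /i/ is a high vowel immediately before /r/, so it lowers to [e]. → [gaanupperergi].
/ofnomigexbewa/: the rule's environment is not met; surfaces unchanged as [ofnomigexbewa].

omorerhuzrorwo, gaanupperergi, ofnomigexbewa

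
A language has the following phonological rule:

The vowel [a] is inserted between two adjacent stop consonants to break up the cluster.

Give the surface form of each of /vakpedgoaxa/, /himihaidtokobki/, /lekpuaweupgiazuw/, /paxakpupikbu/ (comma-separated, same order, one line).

vakapedagoaxa, himihaidatokobaki, lekapuaweupagiazuw, paxakapupikabu

/vakpedgoaxa/: /k/ and /p/ form a stop–stop cluster, so [a] is inserted between them. /d/ and /g/ form a stop–stop cluster, so [a] is inserted between them. → [vakapedagoaxa].
/himihaidtokobki/: /d/ and /t/ form a stop–stop cluster, so [a] is inserted between them. /b/ and /k/ form a stop–stop cluster, so [a] is inserted between them. → [himihaidatokobaki].
/lekpuaweupgiazuw/: /k/ and /p/ form a stop–stop cluster, so [a] is inserted between them. /p/ and /g/ form a stop–stop cluster, so [a] is inserted between them. → [lekapuaweupagiazuw].
/paxakpupikbu/: /k/ and /p/ form a stop–stop cluster, so [a] is inserted between them. /k/ and /b/ form a stop–stop cluster, so [a] is inserted between them. → [paxakapupikabu].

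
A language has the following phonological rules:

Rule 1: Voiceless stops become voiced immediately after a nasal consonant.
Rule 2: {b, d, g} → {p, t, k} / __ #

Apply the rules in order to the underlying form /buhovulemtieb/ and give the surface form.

buhovulemdiep

Rule 1 (post-nasal voicing): /t/ is a voiceless stop immediately after the nasal /m/, so it voices to [d]. /buhovulemtieb/ → buhovulemdieb.
Rule 2 (final devoicing): /b/ is a voiced stop in word-final position, so it devoices to [p]. /buhovulemdieb/ → buhovulemdiep.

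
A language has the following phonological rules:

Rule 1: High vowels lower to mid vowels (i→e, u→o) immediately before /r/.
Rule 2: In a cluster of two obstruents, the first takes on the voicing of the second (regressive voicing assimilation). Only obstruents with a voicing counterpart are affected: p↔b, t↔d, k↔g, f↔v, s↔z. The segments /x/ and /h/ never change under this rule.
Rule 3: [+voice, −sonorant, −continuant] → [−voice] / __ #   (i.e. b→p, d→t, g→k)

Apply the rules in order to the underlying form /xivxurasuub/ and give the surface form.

xifxorasuup

Rule 1 (pre-rhotic lowering): /u/ is a high vowel immediately before /r/, so it lowers to [o]. /xivxurasuub/ → xivxorasuub.
Rule 2 (regressive voicing assimilation): /v/ precedes the voiceless obstruent /x/, so it devoices to [f] by assimilation. /xivxorasuub/ → xifxorasuub.
Rule 3 (final devoicing): /b/ is a voiced stop in word-final position, so it devoices to [p]. /xifxorasuub/ → xifxorasuup.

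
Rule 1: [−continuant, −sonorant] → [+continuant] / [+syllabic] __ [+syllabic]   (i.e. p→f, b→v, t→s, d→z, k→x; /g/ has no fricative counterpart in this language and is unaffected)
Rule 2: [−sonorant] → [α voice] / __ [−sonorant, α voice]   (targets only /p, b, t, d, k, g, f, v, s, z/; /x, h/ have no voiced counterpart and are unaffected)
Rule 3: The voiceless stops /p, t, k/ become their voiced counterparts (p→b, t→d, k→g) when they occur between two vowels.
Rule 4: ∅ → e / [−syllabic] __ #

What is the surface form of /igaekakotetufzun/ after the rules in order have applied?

igaexaxosesuvzune

Rule 1 (intervocalic spirantization): /k/ is a stop between vowels /e/ and /a/, so it spirantizes to the fricative [x]. /k/ is a stop between vowels /a/ and /o/, so it spirantizes to the fricative [x]. /t/ is a stop between vowels /o/ and /e/, so it spirantizes to the fricative [s]. /t/ is a stop between vowels /e/ and /u/, so it spirantizes to the fricative [s]. /igaekakotetufzun/ → igaexaxosesufzun.
Rule 2 (regressive voicing assimilation): /f/ precedes the voiced obstruent /z/, so it voices to [v] by assimilation. /igaexaxosesufzun/ → igaexaxosesuvzun.
Rule 3 (intervocalic voicing): no segment meets the environment; /igaexaxosesuvzun/ is unchanged.
Rule 4 (final e-epenthesis): the form ends in the consonant /n/, so [e] is inserted word-finally. /igaexaxosesuvzun/ → igaexaxosesuvzune.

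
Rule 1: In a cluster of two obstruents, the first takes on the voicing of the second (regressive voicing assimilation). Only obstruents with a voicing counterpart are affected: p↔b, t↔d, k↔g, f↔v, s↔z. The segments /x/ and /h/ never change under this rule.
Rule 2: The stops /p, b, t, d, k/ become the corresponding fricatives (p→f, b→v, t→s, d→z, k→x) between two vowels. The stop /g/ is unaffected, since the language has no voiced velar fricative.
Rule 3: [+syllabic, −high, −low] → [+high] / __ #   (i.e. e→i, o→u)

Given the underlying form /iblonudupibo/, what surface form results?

Rule 1 (regressive voicing assimilation): no segment meets the environment; /iblonudupibo/ is unchanged.
Rule 2 (intervocalic spirantization): /d/ is a stop between vowels /u/ and /u/, so it spirantizes to the fricative [z]. /p/ is a stop between vowels /u/ and /i/, so it spirantizes to the fricative [f]. /b/ is a stop between vowels /i/ and /o/, so it spirantizes to the fricative [v]. /iblonudupibo/ → iblonuzufivo.
Rule 3 (final vowel raising): /o/ is a mid vowel in word-final position, so it raises to [u]. /iblonuzufivo/ → iblonuzufivu.

iblonuzufivu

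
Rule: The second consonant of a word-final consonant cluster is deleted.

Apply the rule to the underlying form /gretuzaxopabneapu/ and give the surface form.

No segment of /gretuzaxopabneapu/ meets the structural description of the rule, so the form surfaces unchanged.

gretuzaxopabneapu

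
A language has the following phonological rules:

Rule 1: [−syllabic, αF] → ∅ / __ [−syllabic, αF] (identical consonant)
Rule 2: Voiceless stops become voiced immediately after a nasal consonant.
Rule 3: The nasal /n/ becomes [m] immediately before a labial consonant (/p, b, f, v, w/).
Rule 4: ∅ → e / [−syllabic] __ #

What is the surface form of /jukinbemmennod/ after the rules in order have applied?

jukimbemenode

Rule 1 (degemination): /mm/ is a geminate; the first /m/ deletes. /nn/ is a geminate; the first /n/ deletes. /jukinbemmennod/ → jukinbemenod.
Rule 2 (post-nasal voicing): no segment meets the environment; /jukinbemenod/ is unchanged.
Rule 3 (nasal place assimilation): /n/ precedes the labial consonant /b/, so it assimilates in place to [m]. /jukinbemenod/ → jukimbemenod.
Rule 4 (final e-epenthesis): the form ends in the consonant /d/, so [e] is inserted word-finally. /jukimbemenod/ → jukimbemenode.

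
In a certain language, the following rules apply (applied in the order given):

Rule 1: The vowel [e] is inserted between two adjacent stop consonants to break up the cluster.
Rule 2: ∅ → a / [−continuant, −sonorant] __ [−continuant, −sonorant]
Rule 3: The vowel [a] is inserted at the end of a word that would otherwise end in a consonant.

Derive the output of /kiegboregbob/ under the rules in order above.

Rule 1 (stop-cluster e-epenthesis): /g/ and /b/ form a stop–stop cluster, so [e] is inserted between them. /g/ and /b/ form a stop–stop cluster, so [e] is inserted between them. /kiegboregbob/ → kiegeboregebob.
Rule 2 (stop-cluster a-epenthesis): no segment meets the environment; /kiegeboregebob/ is unchanged.
Rule 3 (final a-epenthesis): the form ends in the consonant /b/, so [a] is inserted word-finally. /kiegeboregebob/ → kiegeboregeboba.

kiegeboregeboba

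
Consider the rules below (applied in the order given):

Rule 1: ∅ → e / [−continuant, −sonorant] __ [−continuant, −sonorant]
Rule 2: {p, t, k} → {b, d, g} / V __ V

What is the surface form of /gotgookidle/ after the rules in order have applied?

Rule 1 (stop-cluster e-epenthesis): /t/ and /g/ form a stop–stop cluster, so [e] is inserted between them. /gotgookidle/ → gotegookidle.
Rule 2 (intervocalic voicing): /t/ is a voiceless stop between vowels /o/ and /e/, so it voices to [d]. /k/ is a voiceless stop between vowels /o/ and /i/, so it voices to [g]. /gotegookidle/ → godegoogidle.

godegoogidle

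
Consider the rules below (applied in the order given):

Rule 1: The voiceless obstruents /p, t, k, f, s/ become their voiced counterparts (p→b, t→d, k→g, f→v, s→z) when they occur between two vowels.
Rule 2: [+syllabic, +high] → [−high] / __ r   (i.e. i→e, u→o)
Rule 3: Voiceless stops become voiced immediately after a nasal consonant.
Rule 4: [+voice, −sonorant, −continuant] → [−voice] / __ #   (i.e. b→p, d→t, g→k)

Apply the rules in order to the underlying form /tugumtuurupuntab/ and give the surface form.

tugumduorubundap

Rule 1 (intervocalic voicing): /p/ is a voiceless obstruent between vowels /u/ and /u/, so it voices to [b]. /tugumtuurupuntab/ → tugumtuurubuntab.
Rule 2 (pre-rhotic lowering): /u/ is a high vowel immediately before /r/, so it lowers to [o]. /tugumtuurubuntab/ → tugumtuorubuntab.
Rule 3 (post-nasal voicing): /t/ is a voiceless stop immediately after the nasal /m/, so it voices to [d]. /t/ is a voiceless stop immediately after the nasal /n/, so it voices to [d]. /tugumtuorubuntab/ → tugumduorubundab.
Rule 4 (final devoicing): /b/ is a voiced stop in word-final position, so it devoices to [p]. /tugumduorubundab/ → tugumduorubundap.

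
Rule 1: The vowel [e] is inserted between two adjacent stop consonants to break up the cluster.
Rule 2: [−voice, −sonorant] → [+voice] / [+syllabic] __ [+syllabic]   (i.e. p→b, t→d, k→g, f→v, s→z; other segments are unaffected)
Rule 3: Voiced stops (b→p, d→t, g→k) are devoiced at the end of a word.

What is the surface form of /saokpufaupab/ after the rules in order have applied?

Rule 1 (stop-cluster e-epenthesis): /k/ and /p/ form a stop–stop cluster, so [e] is inserted between them. /saokpufaupab/ → saokepufaupab.
Rule 2 (intervocalic voicing): /k/ is a voiceless obstruent between vowels /o/ and /e/, so it voices to [g]. /p/ is a voiceless obstruent between vowels /e/ and /u/, so it voices to [b]. /f/ is a voiceless obstruent between vowels /u/ and /a/, so it voices to [v]. /p/ is a voiceless obstruent between vowels /u/ and /a/, so it voices to [b]. /saokepufaupab/ → saogebuvaubab.
Rule 3 (final devoicing): /b/ is a voiced stop in word-final position, so it devoices to [p]. /saogebuvaubab/ → saogebuvaubap.

saogebuvaubap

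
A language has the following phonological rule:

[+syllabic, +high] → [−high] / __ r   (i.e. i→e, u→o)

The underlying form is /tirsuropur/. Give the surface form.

/i/ is a high vowel immediately before /r/, so it lowers to [e].
/u/ is a high vowel immediately before /r/, so it lowers to [o].
/u/ is a high vowel immediately before /r/, so it lowers to [o].
Surface form: [tersoropor].

tersoropor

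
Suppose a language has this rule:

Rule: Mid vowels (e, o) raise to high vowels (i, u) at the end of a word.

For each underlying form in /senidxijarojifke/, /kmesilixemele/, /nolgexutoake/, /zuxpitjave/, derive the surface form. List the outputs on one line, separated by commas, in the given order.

/senidxijarojifke/: /e/ is a mid vowel in word-final position, so it raises to [i]. → [senidxijarojifki].
/kmesilixemele/: /e/ is a mid vowel in word-final position, so it raises to [i]. → [kmesilixemeli].
/nolgexutoake/: /e/ is a mid vowel in word-final position, so it raises to [i]. → [nolgexutoaki].
/zuxpitjave/: /e/ is a mid vowel in word-final position, so it raises to [i]. → [zuxpitjavi].

senidxijarojifki, kmesilixemeli, nolgexutoaki, zuxpitjavi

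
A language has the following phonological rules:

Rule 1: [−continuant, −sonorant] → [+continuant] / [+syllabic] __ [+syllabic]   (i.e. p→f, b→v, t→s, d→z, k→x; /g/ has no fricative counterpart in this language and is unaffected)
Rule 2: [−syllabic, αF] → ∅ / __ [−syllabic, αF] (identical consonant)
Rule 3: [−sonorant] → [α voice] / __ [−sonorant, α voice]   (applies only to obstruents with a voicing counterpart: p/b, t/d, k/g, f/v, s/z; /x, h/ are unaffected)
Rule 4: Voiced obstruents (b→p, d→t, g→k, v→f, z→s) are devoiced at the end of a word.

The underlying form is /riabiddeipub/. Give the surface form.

Rule 1 (intervocalic spirantization): /b/ is a stop between vowels /a/ and /i/, so it spirantizes to the fricative [v]. /p/ is a stop between vowels /i/ and /u/, so it spirantizes to the fricative [f]. /riabiddeipub/ → riaviddeifub.
Rule 2 (degemination): /dd/ is a geminate; the first /d/ deletes. /riaviddeifub/ → riavideifub.
Rule 3 (regressive voicing assimilation): no segment meets the environment; /riavideifub/ is unchanged.
Rule 4 (final devoicing): /b/ is a voiced obstruent in word-final position, so it devoices to [p]. /riavideifub/ → riavideifup.

riavideifup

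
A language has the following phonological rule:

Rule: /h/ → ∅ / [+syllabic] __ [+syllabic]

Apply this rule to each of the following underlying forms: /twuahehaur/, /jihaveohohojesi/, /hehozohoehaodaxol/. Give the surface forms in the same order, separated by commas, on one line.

twuaeaur, jiaveooojesi, heozooeaodaxol

/twuahehaur/: /h/ occurs between vowels /a/ and /e/, so it deletes. /h/ occurs between vowels /e/ and /a/, so it deletes. → [twuaeaur].
/jihaveohohojesi/: /h/ occurs between vowels /i/ and /a/, so it deletes. /h/ occurs between vowels /o/ and /o/, so it deletes. /h/ occurs between vowels /o/ and /o/, so it deletes. → [jiaveooojesi].
/hehozohoehaodaxol/: /h/ occurs between vowels /e/ and /o/, so it deletes. /h/ occurs between vowels /o/ and /o/, so it deletes. /h/ occurs between vowels /e/ and /a/, so it deletes. → [heozooeaodaxol].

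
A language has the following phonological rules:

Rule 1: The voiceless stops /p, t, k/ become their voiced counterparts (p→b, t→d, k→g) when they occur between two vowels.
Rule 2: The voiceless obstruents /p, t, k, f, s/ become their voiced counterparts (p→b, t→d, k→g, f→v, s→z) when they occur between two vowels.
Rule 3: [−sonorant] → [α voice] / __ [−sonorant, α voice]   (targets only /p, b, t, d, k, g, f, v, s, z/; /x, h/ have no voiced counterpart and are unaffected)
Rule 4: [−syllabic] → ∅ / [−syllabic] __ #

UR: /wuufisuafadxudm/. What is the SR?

Rule 1 (intervocalic voicing): no segment meets the environment; /wuufisuafadxudm/ is unchanged.
Rule 2 (intervocalic voicing): /f/ is a voiceless obstruent between vowels /u/ and /i/, so it voices to [v]. /s/ is a voiceless obstruent between vowels /i/ and /u/, so it voices to [z]. /f/ is a voiceless obstruent between vowels /a/ and /a/, so it voices to [v]. /wuufisuafadxudm/ → wuuvizuavadxudm.
Rule 3 (regressive voicing assimilation): /d/ precedes the voiceless obstruent /x/, so it devoices to [t] by assimilation. /wuuvizuavadxudm/ → wuuvizuavatxudm.
Rule 4 (final cluster simplification): /m/ is the second consonant of a word-final cluster /dm/, so it deletes. /wuuvizuavatxudm/ → wuuvizuavatxud.

wuuvizuavatxud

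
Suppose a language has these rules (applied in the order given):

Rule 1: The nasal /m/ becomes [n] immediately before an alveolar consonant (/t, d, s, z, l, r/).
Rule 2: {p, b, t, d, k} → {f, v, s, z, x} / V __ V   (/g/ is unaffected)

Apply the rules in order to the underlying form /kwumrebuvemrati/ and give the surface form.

Rule 1 (nasal place assimilation): /m/ precedes the alveolar consonant /r/, so it assimilates in place to [n]. /m/ precedes the alveolar consonant /r/, so it assimilates in place to [n]. /kwumrebuvemrati/ → kwunrebuvenrati.
Rule 2 (intervocalic spirantization): /b/ is a stop between vowels /e/ and /u/, so it spirantizes to the fricative [v]. /t/ is a stop between vowels /a/ and /i/, so it spirantizes to the fricative [s]. /kwunrebuvenrati/ → kwunrevuvenrasi.

kwunrevuvenrasi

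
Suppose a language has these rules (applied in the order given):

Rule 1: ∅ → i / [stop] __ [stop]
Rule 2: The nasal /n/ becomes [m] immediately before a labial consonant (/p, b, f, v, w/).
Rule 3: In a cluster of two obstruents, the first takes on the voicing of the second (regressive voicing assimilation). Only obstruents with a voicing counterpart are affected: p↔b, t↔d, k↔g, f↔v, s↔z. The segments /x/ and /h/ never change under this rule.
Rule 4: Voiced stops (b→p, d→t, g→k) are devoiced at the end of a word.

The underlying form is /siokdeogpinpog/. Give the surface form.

siokideogipimpok

Rule 1 (stop-cluster i-epenthesis): /k/ and /d/ form a stop–stop cluster, so [i] is inserted between them. /g/ and /p/ form a stop–stop cluster, so [i] is inserted between them. /siokdeogpinpog/ → siokideogipinpog.
Rule 2 (nasal place assimilation): /n/ precedes the labial consonant /p/, so it assimilates in place to [m]. /siokideogipinpog/ → siokideogipimpog.
Rule 3 (regressive voicing assimilation): no segment meets the environment; /siokideogipimpog/ is unchanged.
Rule 4 (final devoicing): /g/ is a voiced stop in word-final position, so it devoices to [k]. /siokideogipimpog/ → siokideogipimpok.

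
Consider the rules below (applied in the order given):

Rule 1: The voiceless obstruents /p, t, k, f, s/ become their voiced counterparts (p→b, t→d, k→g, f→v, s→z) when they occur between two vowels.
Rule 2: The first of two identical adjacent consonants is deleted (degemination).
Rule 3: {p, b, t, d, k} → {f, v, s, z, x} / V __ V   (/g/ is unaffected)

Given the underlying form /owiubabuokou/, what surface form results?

owiuvavuogou

Rule 1 (intervocalic voicing): /k/ is a voiceless obstruent between vowels /o/ and /o/, so it voices to [g]. /owiubabuokou/ → owiubabuogou.
Rule 2 (degemination): no segment meets the environment; /owiubabuogou/ is unchanged.
Rule 3 (intervocalic spirantization): /b/ is a stop between vowels /u/ and /a/, so it spirantizes to the fricative [v]. /b/ is a stop between vowels /a/ and /u/, so it spirantizes to the fricative [v]. /owiubabuogou/ → owiuvavuogou.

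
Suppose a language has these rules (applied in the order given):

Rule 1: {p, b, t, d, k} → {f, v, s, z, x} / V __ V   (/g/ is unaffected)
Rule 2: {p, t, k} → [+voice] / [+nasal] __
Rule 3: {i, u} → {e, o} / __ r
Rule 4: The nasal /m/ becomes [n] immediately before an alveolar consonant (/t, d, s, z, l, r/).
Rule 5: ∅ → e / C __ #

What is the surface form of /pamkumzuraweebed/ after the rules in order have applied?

pamgunzoraweevede

Rule 1 (intervocalic spirantization): /b/ is a stop between vowels /e/ and /e/, so it spirantizes to the fricative [v]. /pamkumzuraweebed/ → pamkumzuraweeved.
Rule 2 (post-nasal voicing): /k/ is a voiceless stop immediately after the nasal /m/, so it voices to [g]. /pamkumzuraweeved/ → pamgumzuraweeved.
Rule 3 (pre-rhotic lowering): /u/ is a high vowel immediately before /r/, so it lowers to [o]. /pamgumzuraweeved/ → pamgumzoraweeved.
Rule 4 (nasal place assimilation): /m/ precedes the alveolar consonant /z/, so it assimilates in place to [n]. /pamgumzoraweeved/ → pamgunzoraweeved.
Rule 5 (final e-epenthesis): the form ends in the consonant /d/, so [e] is inserted word-finally. /pamgunzoraweeved/ → pamgunzoraweevede.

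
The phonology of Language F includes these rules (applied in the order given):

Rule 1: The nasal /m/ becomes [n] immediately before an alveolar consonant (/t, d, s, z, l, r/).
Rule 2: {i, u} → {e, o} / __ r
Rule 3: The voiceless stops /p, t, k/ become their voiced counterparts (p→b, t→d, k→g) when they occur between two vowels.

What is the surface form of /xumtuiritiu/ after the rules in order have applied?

Rule 1 (nasal place assimilation): /m/ precedes the alveolar consonant /t/, so it assimilates in place to [n]. /xumtuiritiu/ → xuntuiritiu.
Rule 2 (pre-rhotic lowering): /i/ is a high vowel immediately before /r/, so it lowers to [e]. /xuntuiritiu/ → xuntueritiu.
Rule 3 (intervocalic voicing): /t/ is a voiceless stop between vowels /i/ and /i/, so it voices to [d]. /xuntueritiu/ → xuntueridiu.

xuntueridiu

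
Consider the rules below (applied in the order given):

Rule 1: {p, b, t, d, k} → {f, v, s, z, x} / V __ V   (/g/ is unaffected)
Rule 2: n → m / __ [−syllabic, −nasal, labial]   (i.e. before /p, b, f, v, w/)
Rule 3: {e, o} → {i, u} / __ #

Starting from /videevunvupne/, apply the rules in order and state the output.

Rule 1 (intervocalic spirantization): /d/ is a stop between vowels /i/ and /e/, so it spirantizes to the fricative [z]. /videevunvupne/ → vizeevunvupne.
Rule 2 (nasal place assimilation): /n/ precedes the labial consonant /v/, so it assimilates in place to [m]. /vizeevunvupne/ → vizeevumvupne.
Rule 3 (final vowel raising): /e/ is a mid vowel in word-final position, so it raises to [i]. /vizeevumvupne/ → vizeevumvupni.

vizeevumvupni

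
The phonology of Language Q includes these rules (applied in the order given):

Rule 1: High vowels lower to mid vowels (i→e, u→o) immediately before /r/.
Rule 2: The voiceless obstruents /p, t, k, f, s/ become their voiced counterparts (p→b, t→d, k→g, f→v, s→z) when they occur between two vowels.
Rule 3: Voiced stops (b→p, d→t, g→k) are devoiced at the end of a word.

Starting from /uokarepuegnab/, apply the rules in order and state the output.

uogarebuegnap

Rule 1 (pre-rhotic lowering): no segment meets the environment; /uokarepuegnab/ is unchanged.
Rule 2 (intervocalic voicing): /k/ is a voiceless obstruent between vowels /o/ and /a/, so it voices to [g]. /p/ is a voiceless obstruent between vowels /e/ and /u/, so it voices to [b]. /uokarepuegnab/ → uogarebuegnab.
Rule 3 (final devoicing): /b/ is a voiced stop in word-final position, so it devoices to [p]. /uogarebuegnab/ → uogarebuegnap.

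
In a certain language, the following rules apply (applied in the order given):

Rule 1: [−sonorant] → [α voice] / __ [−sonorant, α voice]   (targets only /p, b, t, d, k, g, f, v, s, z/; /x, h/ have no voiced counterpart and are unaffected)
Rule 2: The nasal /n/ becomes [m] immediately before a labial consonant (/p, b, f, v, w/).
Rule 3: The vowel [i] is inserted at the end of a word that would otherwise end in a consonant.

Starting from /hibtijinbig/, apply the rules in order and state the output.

Rule 1 (regressive voicing assimilation): /b/ precedes the voiceless obstruent /t/, so it devoices to [p] by assimilation. /hibtijinbig/ → hiptijinbig.
Rule 2 (nasal place assimilation): /n/ precedes the labial consonant /b/, so it assimilates in place to [m]. /hiptijinbig/ → hiptijimbig.
Rule 3 (final i-epenthesis): the form ends in the consonant /g/, so [i] is inserted word-finally. /hiptijimbig/ → hiptijimbigi.

hiptijimbigi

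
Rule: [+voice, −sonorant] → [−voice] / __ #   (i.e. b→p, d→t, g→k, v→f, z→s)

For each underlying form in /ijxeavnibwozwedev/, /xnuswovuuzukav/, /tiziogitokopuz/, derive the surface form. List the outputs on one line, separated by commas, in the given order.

/ijxeavnibwozwedev/: /v/ is a voiced obstruent in word-final position, so it devoices to [f]. → [ijxeavnibwozwedef].
/xnuswovuuzukav/: /v/ is a voiced obstruent in word-final position, so it devoices to [f]. → [xnuswovuuzukaf].
/tiziogitokopuz/: /z/ is a voiced obstruent in word-final position, so it devoices to [s]. → [tiziogitokopus].

ijxeavnibwozwedef, xnuswovuuzukaf, tiziogitokopus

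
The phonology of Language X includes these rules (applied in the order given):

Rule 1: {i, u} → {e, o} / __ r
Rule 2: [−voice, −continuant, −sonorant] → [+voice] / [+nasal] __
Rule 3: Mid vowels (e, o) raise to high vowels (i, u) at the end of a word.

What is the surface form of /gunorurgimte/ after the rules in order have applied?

Rule 1 (pre-rhotic lowering): /u/ is a high vowel immediately before /r/, so it lowers to [o]. /gunorurgimte/ → gunororgimte.
Rule 2 (post-nasal voicing): /t/ is a voiceless stop immediately after the nasal /m/, so it voices to [d]. /gunororgimte/ → gunororgimde.
Rule 3 (final vowel raising): /e/ is a mid vowel in word-final position, so it raises to [i]. /gunororgimde/ → gunororgimdi.

gunororgimdi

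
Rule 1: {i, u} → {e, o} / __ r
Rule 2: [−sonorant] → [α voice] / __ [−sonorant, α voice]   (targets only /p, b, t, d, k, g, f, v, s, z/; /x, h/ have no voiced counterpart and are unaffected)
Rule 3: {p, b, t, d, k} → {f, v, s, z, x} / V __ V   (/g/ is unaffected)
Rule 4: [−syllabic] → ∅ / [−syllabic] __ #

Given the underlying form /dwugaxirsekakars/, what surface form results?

Rule 1 (pre-rhotic lowering): /i/ is a high vowel immediately before /r/, so it lowers to [e]. /dwugaxirsekakars/ → dwugaxersekakars.
Rule 2 (regressive voicing assimilation): no segment meets the environment; /dwugaxersekakars/ is unchanged.
Rule 3 (intervocalic spirantization): /k/ is a stop between vowels /e/ and /a/, so it spirantizes to the fricative [x]. /k/ is a stop between vowels /a/ and /a/, so it spirantizes to the fricative [x]. /dwugaxersekakars/ → dwugaxersexaxars.
Rule 4 (final cluster simplification): /s/ is the second consonant of a word-final cluster /rs/, so it deletes. /dwugaxersexaxars/ → dwugaxersexaxar.

dwugaxersexaxar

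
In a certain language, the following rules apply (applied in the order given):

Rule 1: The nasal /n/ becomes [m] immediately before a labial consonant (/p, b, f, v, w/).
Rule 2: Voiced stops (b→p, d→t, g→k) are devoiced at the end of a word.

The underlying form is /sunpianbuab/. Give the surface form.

Rule 1 (nasal place assimilation): /n/ precedes the labial consonant /p/, so it assimilates in place to [m]. /n/ precedes the labial consonant /b/, so it assimilates in place to [m]. /sunpianbuab/ → sumpiambuab.
Rule 2 (final devoicing): /b/ is a voiced stop in word-final position, so it devoices to [p]. /sumpiambuab/ → sumpiambuap.

sumpiambuap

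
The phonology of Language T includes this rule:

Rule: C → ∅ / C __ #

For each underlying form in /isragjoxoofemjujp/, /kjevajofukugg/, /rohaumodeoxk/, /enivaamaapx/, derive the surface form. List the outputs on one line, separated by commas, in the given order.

/isragjoxoofemjujp/: /p/ is the second consonant of a word-final cluster /jp/, so it deletes. → [isragjoxoofemjuj].
/kjevajofukugg/: /g/ is the second consonant of a word-final cluster /gg/, so it deletes. → [kjevajofukug].
/rohaumodeoxk/: /k/ is the second consonant of a word-final cluster /xk/, so it deletes. → [rohaumodeox].
/enivaamaapx/: /x/ is the second consonant of a word-final cluster /px/, so it deletes. → [enivaamaap].

isragjoxoofemjuj, kjevajofukug, rohaumodeox, enivaamaap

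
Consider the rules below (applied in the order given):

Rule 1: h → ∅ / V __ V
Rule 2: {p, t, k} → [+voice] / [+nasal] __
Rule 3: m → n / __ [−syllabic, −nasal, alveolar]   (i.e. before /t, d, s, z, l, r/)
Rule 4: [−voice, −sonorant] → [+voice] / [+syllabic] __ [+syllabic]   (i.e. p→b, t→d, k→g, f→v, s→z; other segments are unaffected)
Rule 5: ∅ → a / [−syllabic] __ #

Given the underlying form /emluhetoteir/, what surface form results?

enluedodeira

Rule 1 (intervocalic h-deletion): /h/ occurs between vowels /u/ and /e/, so it deletes. /emluhetoteir/ → emluetoteir.
Rule 2 (post-nasal voicing): no segment meets the environment; /emluetoteir/ is unchanged.
Rule 3 (nasal place assimilation): /m/ precedes the alveolar consonant /l/, so it assimilates in place to [n]. /emluetoteir/ → enluetoteir.
Rule 4 (intervocalic voicing): /t/ is a voiceless obstruent between vowels /e/ and /o/, so it voices to [d]. /t/ is a voiceless obstruent between vowels /o/ and /e/, so it voices to [d]. /enluetoteir/ → enluedodeir.
Rule 5 (final a-epenthesis): the form ends in the consonant /r/, so [a] is inserted word-finally. /enluedodeir/ → enluedodeira.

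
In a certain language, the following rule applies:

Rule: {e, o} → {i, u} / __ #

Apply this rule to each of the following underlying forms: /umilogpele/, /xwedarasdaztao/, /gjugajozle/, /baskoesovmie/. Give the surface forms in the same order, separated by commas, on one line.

/umilogpele/: /e/ is a mid vowel in word-final position, so it raises to [i]. → [umilogpeli].
/xwedarasdaztao/: /o/ is a mid vowel in word-final position, so it raises to [u]. → [xwedarasdaztau].
/gjugajozle/: /e/ is a mid vowel in word-final position, so it raises to [i]. → [gjugajozli].
/baskoesovmie/: /e/ is a mid vowel in word-final position, so it raises to [i]. → [baskoesovmii].

umilogpeli, xwedarasdaztau, gjugajozli, baskoesovmii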